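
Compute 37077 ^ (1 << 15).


37077 ^ (1 << 15) = 37077 ^ 32768 = 4309

4309


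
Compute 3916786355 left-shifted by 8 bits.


0b11101001011101010110101010110011 << 8 = 0b1110100101110101011010101011001100000000 = 1002697306880

1002697306880


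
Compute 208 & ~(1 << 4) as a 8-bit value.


208 & ~(1 << 4) = 192

192


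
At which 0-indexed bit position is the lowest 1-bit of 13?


0b1101. Lowest set bit at position 0

0


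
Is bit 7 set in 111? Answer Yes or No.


0b1101111, bit 7 = 0. No

No


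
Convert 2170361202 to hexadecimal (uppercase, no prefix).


2170361202 = 815D1572 hex

815D1572


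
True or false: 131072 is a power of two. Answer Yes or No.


0b100000000000000000. Only one bit set => Yes

Yes


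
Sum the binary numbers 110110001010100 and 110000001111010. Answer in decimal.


110110001010100 + 110000001111010 = 1100110011001110 = 52430

52430


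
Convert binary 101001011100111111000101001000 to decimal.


101001011100111111000101001000 in decimal = 695464264

695464264


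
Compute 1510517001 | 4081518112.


0b1011010000010001010100100001001 | 0b11110011010001110000011000100000 = 0b11111011010011111010111100101001 = 4216303401

4216303401


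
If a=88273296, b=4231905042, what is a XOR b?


88273296 ^ 4231905042 = 4185869954

4185869954


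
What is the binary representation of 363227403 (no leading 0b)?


363227403 = 10101101001100110100100001011 in binary

10101101001100110100100001011


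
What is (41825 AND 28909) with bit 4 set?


Step 1: 41825 & 28909 = 8289
Step 2: 8289 | (1 << 4) = 8289 | 16 = 8305

8305


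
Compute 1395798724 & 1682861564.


0b1010011001100100011001011000100 & 0b1100100010011100110110111111100 = 0b1000000000000100010000011000100 = 1073881284

1073881284


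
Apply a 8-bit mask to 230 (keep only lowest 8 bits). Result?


230 & 255 = 230

230


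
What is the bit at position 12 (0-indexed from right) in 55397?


0b1101100001100101, position 12 = 1

1


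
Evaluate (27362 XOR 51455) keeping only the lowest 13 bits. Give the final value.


Step 1: 27362 ^ 51455 = 41501
Step 2: 41501 & 8191 = 541

541


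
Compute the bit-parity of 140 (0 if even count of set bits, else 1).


0b10001100 has 3 ones => parity 1

1


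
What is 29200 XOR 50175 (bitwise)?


0b111001000010000 ^ 0b1100001111111111 = 0b1011000111101111 = 45551

45551


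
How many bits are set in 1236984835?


0b1001001101110101110010000000011 has 14 set bits

14


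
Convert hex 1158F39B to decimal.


1158F39B hex = 291042203 decimal

291042203


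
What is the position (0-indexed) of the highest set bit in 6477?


0b1100101001101. Highest set bit at position 12

12


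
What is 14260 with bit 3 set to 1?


14260 | (1 << 3) = 14260 | 8 = 14268

14268


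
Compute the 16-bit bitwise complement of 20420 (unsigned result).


~0b100111111000100 = 0b1011000000111011 = 45115 (16-bit unsigned)

45115


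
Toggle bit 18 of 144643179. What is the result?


144643179 ^ (1 << 18) = 144643179 ^ 262144 = 144381035

144381035


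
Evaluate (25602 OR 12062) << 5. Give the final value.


Step 1: 25602 | 12062 = 28446
Step 2: 28446 << 5 = 910272

910272


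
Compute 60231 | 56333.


0b1110101101000111 | 0b1101110000001101 = 0b1111111101001111 = 65359

65359


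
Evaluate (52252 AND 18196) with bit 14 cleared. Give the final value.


Step 1: 52252 & 18196 = 17428
Step 2: 17428 & ~(1 << 14) = 1044

1044


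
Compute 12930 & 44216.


0b11001010000010 & 0b1010110010111000 = 0b10000010000000 = 8320

8320


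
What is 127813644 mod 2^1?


127813644 & 1 = 0

0


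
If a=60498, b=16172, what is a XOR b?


60498 ^ 16172 = 54142

54142


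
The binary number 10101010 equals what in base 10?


10101010 in decimal = 170

170


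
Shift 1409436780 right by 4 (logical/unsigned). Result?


0b1010100000000100100110001101100 >> 4 = 0b101010000000010010011000110 = 88089798

88089798


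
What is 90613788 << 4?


0b101011001101010100000011100 << 4 = 0b1010110011010101000000111000000 = 1449820608

1449820608


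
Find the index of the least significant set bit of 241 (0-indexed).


0b11110001. Lowest set bit at position 0

0


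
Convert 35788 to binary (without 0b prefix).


35788 = 1000101111001100 in binary

1000101111001100


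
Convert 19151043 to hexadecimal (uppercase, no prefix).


19151043 = 12438C3 hex

12438C3


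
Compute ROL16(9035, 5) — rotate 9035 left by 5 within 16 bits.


Rotate 0b10001101001011 left by 5 (16-bit) = 0b110100101100100 = 26980

26980


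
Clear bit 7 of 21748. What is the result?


21748 & ~(1 << 7) = 21620

21620


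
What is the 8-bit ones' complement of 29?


29 ^ 255 = 226

226


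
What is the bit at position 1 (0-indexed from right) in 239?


0b11101111, position 1 = 1

1


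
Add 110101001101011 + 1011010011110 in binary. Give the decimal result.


110101001101011 + 1011010011110 = 1000000100001001 = 33033

33033


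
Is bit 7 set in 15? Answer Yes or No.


0b1111, bit 7 = 0. No

No


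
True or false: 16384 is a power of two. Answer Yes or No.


0b100000000000000. Only one bit set => Yes

Yes


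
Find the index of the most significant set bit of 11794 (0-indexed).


0b10111000010010. Highest set bit at position 13

13


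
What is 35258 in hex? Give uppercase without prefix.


35258 = 89BA hex

89BA


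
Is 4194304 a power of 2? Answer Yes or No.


0b10000000000000000000000. Only one bit set => Yes

Yes


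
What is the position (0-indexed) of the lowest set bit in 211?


0b11010011. Lowest set bit at position 0

0


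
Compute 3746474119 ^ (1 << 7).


3746474119 ^ (1 << 7) = 3746474119 ^ 128 = 3746473991

3746473991


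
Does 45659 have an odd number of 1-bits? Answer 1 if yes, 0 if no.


0b1011001001011011 has 9 ones => parity 1

1


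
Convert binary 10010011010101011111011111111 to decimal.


10010011010101011111011111111 in decimal = 308985599

308985599


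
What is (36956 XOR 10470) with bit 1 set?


Step 1: 36956 ^ 10470 = 47290
Step 2: 47290 | (1 << 1) = 47290 | 2 = 47290

47290


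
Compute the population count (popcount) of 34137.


0b1000010101011001 has 7 set bits

7


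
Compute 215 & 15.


0b11010111 & 0b1111 = 0b111 = 7

7


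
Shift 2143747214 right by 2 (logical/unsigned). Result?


0b1111111110001101111110010001110 >> 2 = 0b11111111100011011111100100011 = 535936803

535936803


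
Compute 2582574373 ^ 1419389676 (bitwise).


0b10011001111011101111010100100101 ^ 0b1010100100110100010101011101100 = 0b11001101011101001101111111001001 = 3446988745

3446988745


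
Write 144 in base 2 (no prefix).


144 = 10010000 in binary

10010000


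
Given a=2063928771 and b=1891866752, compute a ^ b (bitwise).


2063928771 ^ 1891866752 = 197563715

197563715


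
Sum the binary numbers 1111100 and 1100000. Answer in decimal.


1111100 + 1100000 = 11011100 = 220

220


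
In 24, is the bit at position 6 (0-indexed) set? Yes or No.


0b11000, bit 6 = 0. No

No


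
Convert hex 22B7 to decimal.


22B7 hex = 8887 decimal

8887


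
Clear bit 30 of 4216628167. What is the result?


4216628167 & ~(1 << 30) = 3142886343

3142886343


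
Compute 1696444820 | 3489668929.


0b1100101000111011011000110010100 | 0b11010000000000000001111101000001 = 0b11110101000111011011111111010101 = 4112367573

4112367573


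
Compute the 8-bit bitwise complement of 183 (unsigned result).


~0b10110111 = 0b1001000 = 72 (8-bit unsigned)

72


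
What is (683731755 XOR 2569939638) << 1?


Step 1: 683731755 ^ 2569939638 = 2985214365
Step 2: 2985214365 << 1 = 5970428730

5970428730


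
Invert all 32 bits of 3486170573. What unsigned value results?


3486170573 ^ 4294967295 = 808796722

808796722


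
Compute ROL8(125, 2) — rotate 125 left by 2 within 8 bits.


Rotate 0b1111101 left by 2 (8-bit) = 0b11110101 = 245

245


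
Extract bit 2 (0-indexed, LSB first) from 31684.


0b111101111000100, position 2 = 1

1


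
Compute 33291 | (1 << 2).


33291 | (1 << 2) = 33291 | 4 = 33295

33295


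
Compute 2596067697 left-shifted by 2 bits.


0b10011010101111001101100101110001 << 2 = 0b1001101010111100110110010111000100 = 10384270788

10384270788


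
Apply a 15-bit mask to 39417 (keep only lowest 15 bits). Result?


39417 & 32767 = 6649

6649


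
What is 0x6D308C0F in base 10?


6D308C0F hex = 1831898127 decimal

1831898127


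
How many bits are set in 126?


0b1111110 has 6 set bits

6


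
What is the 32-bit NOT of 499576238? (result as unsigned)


~0b11101110001101110110110101110 = 0b11100010001110010001001001010001 = 3795391057 (32-bit unsigned)

3795391057


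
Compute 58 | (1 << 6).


58 | (1 << 6) = 58 | 64 = 122

122


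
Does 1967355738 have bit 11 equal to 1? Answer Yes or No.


0b1110101010000110111011101011010, bit 11 = 0. No

No


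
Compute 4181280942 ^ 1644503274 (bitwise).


0b11111001001110010100100010101110 ^ 0b1100010000001010010000011101010 = 0b10011011001111000110100001000100 = 2604427332

2604427332


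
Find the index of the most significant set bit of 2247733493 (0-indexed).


0b10000101111110011011000011110101. Highest set bit at position 31

31


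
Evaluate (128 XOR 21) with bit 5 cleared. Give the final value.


Step 1: 128 ^ 21 = 149
Step 2: 149 & ~(1 << 5) = 149

149


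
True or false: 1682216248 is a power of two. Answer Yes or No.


0b1100100010001001001010100111000. Multiple bits set => No

No


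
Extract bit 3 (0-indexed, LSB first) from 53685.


0b1101000110110101, position 3 = 0

0


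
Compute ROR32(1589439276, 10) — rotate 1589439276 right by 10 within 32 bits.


Rotate 0b1011110101111001110101100101100 right by 10 (32-bit) = 0b11001011000101111010111100111010 = 3407327034

3407327034


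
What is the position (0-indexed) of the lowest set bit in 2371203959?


0b10001101010101011011001101110111. Lowest set bit at position 0

0


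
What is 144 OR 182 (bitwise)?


0b10010000 | 0b10110110 = 0b10110110 = 182

182


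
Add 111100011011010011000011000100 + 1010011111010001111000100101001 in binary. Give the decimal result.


111100011011010011000011000100 + 1010011111010001111000100101001 = 10010000010101100010000111101101 = 2421563885

2421563885


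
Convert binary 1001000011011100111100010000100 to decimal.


1001000011011100111100010000100 in decimal = 1215199364

1215199364


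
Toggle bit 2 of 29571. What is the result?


29571 ^ (1 << 2) = 29571 ^ 4 = 29575

29575


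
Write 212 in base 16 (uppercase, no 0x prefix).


212 = D4 hex

D4


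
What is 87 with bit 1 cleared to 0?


87 & ~(1 << 1) = 85

85


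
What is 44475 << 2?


0b1010110110111011 << 2 = 0b101011011011101100 = 177900

177900


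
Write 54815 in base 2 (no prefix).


54815 = 1101011000011111 in binary

1101011000011111


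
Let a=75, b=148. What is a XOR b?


75 ^ 148 = 223

223


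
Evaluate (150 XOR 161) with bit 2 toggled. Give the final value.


Step 1: 150 ^ 161 = 55
Step 2: 55 ^ (1 << 2) = 55 ^ 4 = 51

51


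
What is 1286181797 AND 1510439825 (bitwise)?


0b1001100101010011001001110100101 & 0b1011010000001110111101110010001 = 0b1001000000000010001001110000001 = 1208030081

1208030081


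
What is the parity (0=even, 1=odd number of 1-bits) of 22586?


0b101100000111010 has 7 ones => parity 1

1


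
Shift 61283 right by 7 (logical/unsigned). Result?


0b1110111101100011 >> 7 = 0b111011110 = 478

478


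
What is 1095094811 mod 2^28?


1095094811 & 268435455 = 21352987

21352987


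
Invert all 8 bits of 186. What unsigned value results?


186 ^ 255 = 69

69


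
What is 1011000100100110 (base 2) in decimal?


1011000100100110 in decimal = 45350

45350


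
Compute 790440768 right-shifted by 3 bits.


0b101111000111010010101101000000 >> 3 = 0b101111000111010010101101000 = 98805096

98805096


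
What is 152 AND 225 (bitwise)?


0b10011000 & 0b11100001 = 0b10000000 = 128

128


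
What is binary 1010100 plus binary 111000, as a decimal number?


1010100 + 111000 = 10001100 = 140

140


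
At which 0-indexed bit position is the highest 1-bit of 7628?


0b1110111001100. Highest set bit at position 12

12


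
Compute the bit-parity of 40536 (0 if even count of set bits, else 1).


0b1001111001011000 has 8 ones => parity 0

0


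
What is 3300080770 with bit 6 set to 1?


3300080770 | (1 << 6) = 3300080770 | 64 = 3300080834

3300080834


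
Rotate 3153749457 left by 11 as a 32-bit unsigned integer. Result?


Rotate 0b10111011111110100110010111010001 left by 11 (32-bit) = 0b11010011001011101000110111011111 = 3543043551

3543043551


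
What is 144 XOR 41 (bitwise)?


0b10010000 ^ 0b101001 = 0b10111001 = 185

185


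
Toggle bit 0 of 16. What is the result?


16 ^ (1 << 0) = 16 ^ 1 = 17

17


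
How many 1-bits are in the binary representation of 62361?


0b1111001110011001 has 10 set bits

10


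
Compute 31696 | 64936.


0b111101111010000 | 0b1111110110101000 = 0b1111111111111000 = 65528

65528


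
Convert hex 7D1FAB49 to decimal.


7D1FAB49 hex = 2099227465 decimal

2099227465


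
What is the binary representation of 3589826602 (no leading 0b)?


3589826602 = 11010101111110000110100000101010 in binary

11010101111110000110100000101010


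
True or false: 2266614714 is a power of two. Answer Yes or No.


0b10000111000110011100101110111010. Multiple bits set => No

No


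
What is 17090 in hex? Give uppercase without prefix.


17090 = 42C2 hex

42C2


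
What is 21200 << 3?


0b101001011010000 << 3 = 0b101001011010000000 = 169600

169600


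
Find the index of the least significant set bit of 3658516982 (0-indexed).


0b11011010000100001000100111110110. Lowest set bit at position 1

1


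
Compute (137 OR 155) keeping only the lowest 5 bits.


Step 1: 137 | 155 = 155
Step 2: 155 & 31 = 27

27


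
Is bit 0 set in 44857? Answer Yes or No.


0b1010111100111001, bit 0 = 1. Yes

Yes


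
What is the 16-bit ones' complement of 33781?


33781 ^ 65535 = 31754

31754


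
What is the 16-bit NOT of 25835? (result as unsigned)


~0b110010011101011 = 0b1001101100010100 = 39700 (16-bit unsigned)

39700


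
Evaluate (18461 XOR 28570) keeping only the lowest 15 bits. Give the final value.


Step 1: 18461 ^ 28570 = 10119
Step 2: 10119 & 32767 = 10119

10119


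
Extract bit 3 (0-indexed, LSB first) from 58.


0b111010, position 3 = 1

1


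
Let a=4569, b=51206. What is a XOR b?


4569 ^ 51206 = 55775

55775


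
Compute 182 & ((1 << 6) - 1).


182 & 63 = 54

54


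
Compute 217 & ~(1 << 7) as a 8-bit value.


217 & ~(1 << 7) = 89

89


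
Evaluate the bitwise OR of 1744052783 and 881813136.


0b1100111111101000010001000101111 | 0b110100100011110110011010010000 = 0b1110111111111110110011010111111 = 2013226687

2013226687


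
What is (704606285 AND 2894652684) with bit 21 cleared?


Step 1: 704606285 & 2894652684 = 680026124
Step 2: 680026124 & ~(1 << 21) = 680026124

680026124


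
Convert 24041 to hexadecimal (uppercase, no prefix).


24041 = 5DE9 hex

5DE9


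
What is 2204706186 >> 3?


0b10000011011010010010010110001010 >> 3 = 0b10000011011010010010010110001 = 275588273

275588273


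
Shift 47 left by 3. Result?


0b101111 << 3 = 0b101111000 = 376

376


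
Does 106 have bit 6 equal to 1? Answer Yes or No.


0b1101010, bit 6 = 1. Yes

Yes


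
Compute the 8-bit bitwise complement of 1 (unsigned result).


~0b1 = 0b11111110 = 254 (8-bit unsigned)

254


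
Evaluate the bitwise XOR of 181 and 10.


0b10110101 ^ 0b1010 = 0b10111111 = 191

191


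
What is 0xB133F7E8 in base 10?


B133F7E8 hex = 2972973032 decimal

2972973032


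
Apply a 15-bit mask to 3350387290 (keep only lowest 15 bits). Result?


3350387290 & 32767 = 23130

23130


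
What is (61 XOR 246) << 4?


Step 1: 61 ^ 246 = 203
Step 2: 203 << 4 = 3248

3248


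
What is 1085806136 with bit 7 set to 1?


1085806136 | (1 << 7) = 1085806136 | 128 = 1085806264

1085806264


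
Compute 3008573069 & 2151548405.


0b10110011010100110010111010001101 & 0b10000000001111100000010111110101 = 0b10000000000100100000010010000101 = 2148664453

2148664453


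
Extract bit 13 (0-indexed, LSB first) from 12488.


0b11000011001000, position 13 = 1

1


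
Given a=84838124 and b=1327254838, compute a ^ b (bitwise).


84838124 ^ 1327254838 = 1242745818

1242745818


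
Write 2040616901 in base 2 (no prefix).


2040616901 = 1111001101000010101011111000101 in binary

1111001101000010101011111000101


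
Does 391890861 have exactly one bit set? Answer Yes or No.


0b10111010110111100011110101101. Multiple bits set => No

No


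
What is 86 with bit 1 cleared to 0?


86 & ~(1 << 1) = 84

84


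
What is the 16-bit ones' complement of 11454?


11454 ^ 65535 = 54081

54081


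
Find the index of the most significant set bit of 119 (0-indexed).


0b1110111. Highest set bit at position 6

6


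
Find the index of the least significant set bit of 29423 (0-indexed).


0b111001011101111. Lowest set bit at position 0

0


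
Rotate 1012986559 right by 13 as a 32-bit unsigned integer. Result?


Rotate 0b111100011000001111001010111111 right by 13 (32-bit) = 0b10010101111110011110001100000111 = 2516181767

2516181767


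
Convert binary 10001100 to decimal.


10001100 in decimal = 140

140


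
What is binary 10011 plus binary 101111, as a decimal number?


10011 + 101111 = 1000010 = 66

66


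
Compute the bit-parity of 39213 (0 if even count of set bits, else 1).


0b1001100100101101 has 8 ones => parity 0

0


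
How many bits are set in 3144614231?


0b10111011011011110000000101010111 has 18 set bits

18


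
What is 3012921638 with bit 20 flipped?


3012921638 ^ (1 << 20) = 3012921638 ^ 1048576 = 3011873062

3011873062


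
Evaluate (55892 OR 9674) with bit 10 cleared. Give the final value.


Step 1: 55892 | 9674 = 65502
Step 2: 65502 & ~(1 << 10) = 64478

64478


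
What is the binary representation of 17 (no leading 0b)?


17 = 10001 in binary

10001


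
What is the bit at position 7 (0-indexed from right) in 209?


0b11010001, position 7 = 1

1


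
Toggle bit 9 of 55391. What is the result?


55391 ^ (1 << 9) = 55391 ^ 512 = 55903

55903


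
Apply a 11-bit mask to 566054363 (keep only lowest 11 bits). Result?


566054363 & 2047 = 1499

1499


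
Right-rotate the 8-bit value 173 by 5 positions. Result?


Rotate 0b10101101 right by 5 (8-bit) = 0b1101101 = 109

109


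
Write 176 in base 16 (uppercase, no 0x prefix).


176 = B0 hex

B0


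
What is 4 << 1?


0b100 << 1 = 0b1000 = 8

8


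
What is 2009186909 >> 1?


0b1110111110000011100001001011101 >> 1 = 0b111011111000001110000100101110 = 1004593454

1004593454


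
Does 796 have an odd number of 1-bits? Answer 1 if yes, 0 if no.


0b1100011100 has 5 ones => parity 1

1


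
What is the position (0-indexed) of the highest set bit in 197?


0b11000101. Highest set bit at position 7

7


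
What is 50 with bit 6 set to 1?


50 | (1 << 6) = 50 | 64 = 114

114


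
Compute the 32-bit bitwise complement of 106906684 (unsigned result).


~0b110010111110100010000111100 = 0b11111001101000001011101111000011 = 4188060611 (32-bit unsigned)

4188060611


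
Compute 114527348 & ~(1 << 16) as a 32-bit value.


114527348 & ~(1 << 16) = 114461812

114461812


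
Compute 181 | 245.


0b10110101 | 0b11110101 = 0b11110101 = 245

245


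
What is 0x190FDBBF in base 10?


190FDBBF hex = 420469695 decimal

420469695


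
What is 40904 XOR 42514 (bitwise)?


0b1001111111001000 ^ 0b1010011000010010 = 0b11100111011010 = 14810

14810


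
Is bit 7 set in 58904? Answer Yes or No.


0b1110011000011000, bit 7 = 0. No

No


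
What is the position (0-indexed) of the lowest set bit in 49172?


0b1100000000010100. Lowest set bit at position 2

2


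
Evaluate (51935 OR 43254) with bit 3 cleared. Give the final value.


Step 1: 51935 | 43254 = 60159
Step 2: 60159 & ~(1 << 3) = 60151

60151


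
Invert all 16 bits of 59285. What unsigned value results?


59285 ^ 65535 = 6250

6250


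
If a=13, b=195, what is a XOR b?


13 ^ 195 = 206

206


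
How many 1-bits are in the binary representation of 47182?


0b1011100001001110 has 8 set bits

8


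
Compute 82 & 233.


0b1010010 & 0b11101001 = 0b1000000 = 64

64


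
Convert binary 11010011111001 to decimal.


11010011111001 in decimal = 13561

13561


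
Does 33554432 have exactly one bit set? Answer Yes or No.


0b10000000000000000000000000. Only one bit set => Yes

Yes


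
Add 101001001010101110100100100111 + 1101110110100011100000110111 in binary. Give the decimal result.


101001001010101110100100100111 + 1101110110100011100000110111 = 110111000001010010000101011110 = 923083102

923083102


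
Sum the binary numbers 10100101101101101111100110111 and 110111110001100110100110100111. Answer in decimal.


10100101101101101111100110111 + 110111110001100110100110100111 = 1001100011111010100100011011110 = 1283279070

1283279070


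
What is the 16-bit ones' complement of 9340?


9340 ^ 65535 = 56195

56195


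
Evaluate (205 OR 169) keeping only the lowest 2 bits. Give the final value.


Step 1: 205 | 169 = 237
Step 2: 237 & 3 = 1

1


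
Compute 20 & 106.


0b10100 & 0b1101010 = 0b0 = 0

0


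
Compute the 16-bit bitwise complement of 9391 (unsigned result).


~0b10010010101111 = 0b1101101101010000 = 56144 (16-bit unsigned)

56144


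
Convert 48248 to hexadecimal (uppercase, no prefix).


48248 = BC78 hex

BC78


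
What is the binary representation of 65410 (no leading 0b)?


65410 = 1111111110000010 in binary

1111111110000010


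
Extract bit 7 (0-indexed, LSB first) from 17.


0b10001, position 7 = 0

0


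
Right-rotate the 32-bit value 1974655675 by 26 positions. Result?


Rotate 0b1110101101100101101101010111011 right by 26 (32-bit) = 0b1101100101101101010111011011101 = 1823911645

1823911645


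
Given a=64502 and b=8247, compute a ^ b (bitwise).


64502 ^ 8247 = 56257

56257


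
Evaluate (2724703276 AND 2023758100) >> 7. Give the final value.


Step 1: 2724703276 & 2023758100 = 538970116
Step 2: 538970116 >> 7 = 4210704

4210704


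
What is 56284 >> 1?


0b1101101111011100 >> 1 = 0b110110111101110 = 28142

28142


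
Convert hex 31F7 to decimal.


31F7 hex = 12791 decimal

12791


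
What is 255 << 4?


0b11111111 << 4 = 0b111111110000 = 4080

4080


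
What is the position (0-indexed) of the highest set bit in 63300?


0b1111011101000100. Highest set bit at position 15

15


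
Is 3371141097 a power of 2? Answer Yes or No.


0b11001000111011111000011111101001. Multiple bits set => No

No


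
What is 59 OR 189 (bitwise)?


0b111011 | 0b10111101 = 0b10111111 = 191

191


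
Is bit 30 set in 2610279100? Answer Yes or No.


0b10011011100101011011001010111100, bit 30 = 0. No

No


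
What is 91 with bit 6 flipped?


91 ^ (1 << 6) = 91 ^ 64 = 27

27


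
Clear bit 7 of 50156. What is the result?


50156 & ~(1 << 7) = 50028

50028


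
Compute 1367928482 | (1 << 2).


1367928482 | (1 << 2) = 1367928482 | 4 = 1367928486

1367928486


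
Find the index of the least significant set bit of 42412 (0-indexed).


0b1010010110101100. Lowest set bit at position 2

2


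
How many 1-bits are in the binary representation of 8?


0b1000 has 1 set bits

1


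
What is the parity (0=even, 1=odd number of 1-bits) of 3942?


0b111101100110 has 8 ones => parity 0

0


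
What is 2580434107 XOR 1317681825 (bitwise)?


0b10011001110011100100110010111011 ^ 0b1001110100010100011101010100001 = 0b11010111010001000111011000011010 = 3611588122

3611588122


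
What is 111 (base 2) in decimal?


111 in decimal = 7

7


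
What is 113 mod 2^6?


113 & 63 = 49

49


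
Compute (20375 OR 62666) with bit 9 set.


Step 1: 20375 | 62666 = 65503
Step 2: 65503 | (1 << 9) = 65503 | 512 = 65503

65503


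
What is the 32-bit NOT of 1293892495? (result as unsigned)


~0b1001101000111110011101110001111 = 0b10110010111000001100010001110000 = 3001074800 (32-bit unsigned)

3001074800


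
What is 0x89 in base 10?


89 hex = 137 decimal

137


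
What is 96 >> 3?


0b1100000 >> 3 = 0b1100 = 12

12


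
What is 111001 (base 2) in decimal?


111001 in decimal = 57

57


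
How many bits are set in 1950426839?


0b1110100010000010010011011010111 has 15 set bits

15


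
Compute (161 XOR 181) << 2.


Step 1: 161 ^ 181 = 20
Step 2: 20 << 2 = 80

80


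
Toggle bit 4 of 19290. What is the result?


19290 ^ (1 << 4) = 19290 ^ 16 = 19274

19274


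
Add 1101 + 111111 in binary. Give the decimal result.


1101 + 111111 = 1001100 = 76

76


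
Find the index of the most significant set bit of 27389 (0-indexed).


0b110101011111101. Highest set bit at position 14

14


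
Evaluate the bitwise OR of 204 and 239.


0b11001100 | 0b11101111 = 0b11101111 = 239

239


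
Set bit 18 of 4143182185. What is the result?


4143182185 | (1 << 18) = 4143182185 | 262144 = 4143444329

4143444329


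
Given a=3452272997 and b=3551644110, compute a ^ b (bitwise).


3452272997 ^ 3551644110 = 510937259

510937259


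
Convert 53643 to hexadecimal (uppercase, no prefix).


53643 = D18B hex

D18B


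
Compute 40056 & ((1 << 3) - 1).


40056 & 7 = 0

0


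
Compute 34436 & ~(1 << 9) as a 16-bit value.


34436 & ~(1 << 9) = 33924

33924


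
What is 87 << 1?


0b1010111 << 1 = 0b10101110 = 174

174


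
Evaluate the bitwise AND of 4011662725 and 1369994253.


0b11101111000111010001110110000101 & 0b1010001101010000111010000001101 = 0b1000001000010000001010000000101 = 1091048453

1091048453


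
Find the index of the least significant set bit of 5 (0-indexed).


0b101. Lowest set bit at position 0

0


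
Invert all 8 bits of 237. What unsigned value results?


237 ^ 255 = 18

18


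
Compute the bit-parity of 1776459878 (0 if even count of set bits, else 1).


0b1101001111000101010000001100110 has 14 ones => parity 0

0


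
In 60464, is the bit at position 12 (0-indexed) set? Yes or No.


0b1110110000110000, bit 12 = 0. No

No


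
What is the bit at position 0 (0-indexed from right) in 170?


0b10101010, position 0 = 0

0


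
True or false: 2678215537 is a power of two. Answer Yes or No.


0b10011111101000100101001101110001. Multiple bits set => No

No


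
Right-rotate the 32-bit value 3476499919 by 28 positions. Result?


Rotate 0b11001111001101110010110111001111 right by 28 (32-bit) = 0b11110011011100101101110011111100 = 4084391164

4084391164


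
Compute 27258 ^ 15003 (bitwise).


0b110101001111010 ^ 0b11101010011011 = 0b101000011100001 = 20705

20705


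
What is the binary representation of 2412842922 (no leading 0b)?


2412842922 = 10001111110100010000111110101010 in binary

10001111110100010000111110101010


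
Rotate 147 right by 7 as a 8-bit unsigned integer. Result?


Rotate 0b10010011 right by 7 (8-bit) = 0b100111 = 39

39


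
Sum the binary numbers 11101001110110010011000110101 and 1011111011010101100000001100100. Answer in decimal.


11101001110110010011000110101 + 1011111011010101100000001100100 = 1111100101001011110011010011001 = 2091247257

2091247257


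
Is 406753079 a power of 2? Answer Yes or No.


0b11000001111101000111100110111. Multiple bits set => No

No


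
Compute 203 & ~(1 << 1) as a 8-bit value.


203 & ~(1 << 1) = 201

201


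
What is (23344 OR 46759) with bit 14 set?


Step 1: 23344 | 46759 = 65463
Step 2: 65463 | (1 << 14) = 65463 | 16384 = 65463

65463


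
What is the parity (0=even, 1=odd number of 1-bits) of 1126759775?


0b1000011001010001111110101011111 has 18 ones => parity 0

0


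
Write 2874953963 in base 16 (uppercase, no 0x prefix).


2874953963 = AB5C50EB hex

AB5C50EB


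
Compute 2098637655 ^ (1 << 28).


2098637655 ^ (1 << 28) = 2098637655 ^ 268435456 = 1830202199

1830202199


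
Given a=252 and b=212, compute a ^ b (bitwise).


252 ^ 212 = 40

40


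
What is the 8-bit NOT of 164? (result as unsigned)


~0b10100100 = 0b1011011 = 91 (8-bit unsigned)

91


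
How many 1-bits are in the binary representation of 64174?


0b1111101010101110 has 11 set bits

11


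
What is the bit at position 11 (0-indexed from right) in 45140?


0b1011000001010100, position 11 = 0

0


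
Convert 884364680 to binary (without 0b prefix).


884364680 = 110100101101100101010110001000 in binary

110100101101100101010110001000


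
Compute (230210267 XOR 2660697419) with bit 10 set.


Step 1: 230210267 ^ 2660697419 = 2469379984
Step 2: 2469379984 | (1 << 10) = 2469379984 | 1024 = 2469379984

2469379984


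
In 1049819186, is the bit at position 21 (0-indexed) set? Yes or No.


0b111110100100101111100000110010, bit 21 = 0. No

No


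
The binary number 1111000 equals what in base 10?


1111000 in decimal = 120

120


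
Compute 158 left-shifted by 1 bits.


0b10011110 << 1 = 0b100111100 = 316

316


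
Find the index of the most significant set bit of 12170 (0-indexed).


0b10111110001010. Highest set bit at position 13

13


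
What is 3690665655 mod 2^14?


3690665655 & 16383 = 5815

5815


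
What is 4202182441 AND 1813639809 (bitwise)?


0b11111010011110000011011100101001 & 0b1101100000110011111001010000001 = 0b1101000000110000011001000000001 = 1746416129

1746416129


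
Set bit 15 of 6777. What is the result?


6777 | (1 << 15) = 6777 | 32768 = 39545

39545


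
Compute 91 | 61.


0b1011011 | 0b111101 = 0b1111111 = 127

127


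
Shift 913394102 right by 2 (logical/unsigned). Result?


0b110110011100010100100110110110 >> 2 = 0b1101100111000101001001101101 = 228348525

228348525


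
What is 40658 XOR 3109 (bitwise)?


0b1001111011010010 ^ 0b110000100101 = 0b1001001011110111 = 37623

37623


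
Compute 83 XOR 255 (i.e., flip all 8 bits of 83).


83 ^ 255 = 172

172


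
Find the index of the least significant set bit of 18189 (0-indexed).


0b100011100001101. Lowest set bit at position 0

0


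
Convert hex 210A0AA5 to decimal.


210A0AA5 hex = 554306213 decimal

554306213


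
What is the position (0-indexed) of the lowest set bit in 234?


0b11101010. Lowest set bit at position 1

1


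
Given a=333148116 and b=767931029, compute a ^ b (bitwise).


333148116 ^ 767931029 = 1042210113

1042210113


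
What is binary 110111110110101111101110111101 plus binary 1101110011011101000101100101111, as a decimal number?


110111110110101111101110111101 + 1101110011011101000101100101111 = 10100110010010011000011011101100 = 2789836524

2789836524


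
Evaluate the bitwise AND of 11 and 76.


0b1011 & 0b1001100 = 0b1000 = 8

8


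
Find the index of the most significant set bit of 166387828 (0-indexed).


0b1001111010101110000001110100. Highest set bit at position 27

27


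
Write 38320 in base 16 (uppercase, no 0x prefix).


38320 = 95B0 hex

95B0


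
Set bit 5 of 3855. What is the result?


3855 | (1 << 5) = 3855 | 32 = 3887

3887


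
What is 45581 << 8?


0b1011001000001101 << 8 = 0b101100100000110100000000 = 11668736

11668736


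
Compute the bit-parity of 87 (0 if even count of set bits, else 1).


0b1010111 has 5 ones => parity 1

1


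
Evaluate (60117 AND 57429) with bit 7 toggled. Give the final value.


Step 1: 60117 & 57429 = 57429
Step 2: 57429 ^ (1 << 7) = 57429 ^ 128 = 57557

57557


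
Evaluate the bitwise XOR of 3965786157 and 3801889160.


0b11101100011000010001100000101101 ^ 0b11100010100111000011100110001000 = 0b1110111111010010000110100101 = 251470245

251470245


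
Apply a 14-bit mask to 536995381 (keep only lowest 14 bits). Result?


536995381 & 16383 = 9781

9781


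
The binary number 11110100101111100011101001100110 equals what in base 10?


11110100101111100011101001100110 in decimal = 4106107494

4106107494


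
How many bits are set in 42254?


0b1010010100001110 has 7 set bits

7


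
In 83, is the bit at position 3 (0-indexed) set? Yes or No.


0b1010011, bit 3 = 0. No

No


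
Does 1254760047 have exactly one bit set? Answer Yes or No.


0b1001010110010100001111001101111. Multiple bits set => No

No


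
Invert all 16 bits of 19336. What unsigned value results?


19336 ^ 65535 = 46199

46199


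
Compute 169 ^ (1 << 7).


169 ^ (1 << 7) = 169 ^ 128 = 41

41


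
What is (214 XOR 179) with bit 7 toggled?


Step 1: 214 ^ 179 = 101
Step 2: 101 ^ (1 << 7) = 101 ^ 128 = 229

229


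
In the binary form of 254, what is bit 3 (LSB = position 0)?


0b11111110, position 3 = 1

1


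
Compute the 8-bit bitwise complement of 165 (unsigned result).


~0b10100101 = 0b1011010 = 90 (8-bit unsigned)

90


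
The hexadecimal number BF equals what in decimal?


BF hex = 191 decimal

191


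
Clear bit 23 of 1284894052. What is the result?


1284894052 & ~(1 << 23) = 1276505444

1276505444


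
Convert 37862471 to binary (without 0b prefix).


37862471 = 10010000011011110001000111 in binary

10010000011011110001000111


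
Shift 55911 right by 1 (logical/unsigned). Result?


0b1101101001100111 >> 1 = 0b110110100110011 = 27955

27955


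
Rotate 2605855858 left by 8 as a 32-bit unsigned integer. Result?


Rotate 0b10011011010100100011010001110010 left by 8 (32-bit) = 0b1010010001101000111001010011011 = 1379168923

1379168923


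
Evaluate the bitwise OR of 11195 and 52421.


0b10101110111011 | 0b1100110011000101 = 0b1110111111111111 = 61439

61439


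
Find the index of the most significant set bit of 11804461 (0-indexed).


0b101101000001111100101101. Highest set bit at position 23

23


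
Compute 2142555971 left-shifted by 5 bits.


0b1111111101101001100111101000011 << 5 = 0b111111110110100110011110100001100000 = 68561791072

68561791072


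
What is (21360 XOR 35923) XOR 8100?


Step 1: 21360 ^ 35923 = 57123
Step 2: 57123 ^ 8100 = 49287

49287


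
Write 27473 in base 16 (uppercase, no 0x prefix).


27473 = 6B51 hex

6B51


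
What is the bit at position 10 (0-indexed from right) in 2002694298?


0b1110111010111101011000010011010, position 10 = 0

0


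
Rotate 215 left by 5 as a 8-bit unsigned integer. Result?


Rotate 0b11010111 left by 5 (8-bit) = 0b11111010 = 250

250


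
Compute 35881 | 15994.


0b1000110000101001 | 0b11111001111010 = 0b1011111001111011 = 48763

48763


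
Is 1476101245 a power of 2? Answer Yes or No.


0b1010111111110111000010001111101. Multiple bits set => No

No


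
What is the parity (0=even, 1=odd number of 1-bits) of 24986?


0b110000110011010 has 7 ones => parity 1

1


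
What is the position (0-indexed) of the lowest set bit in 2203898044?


0b10000011010111001101000010111100. Lowest set bit at position 2

2


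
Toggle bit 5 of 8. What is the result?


8 ^ (1 << 5) = 8 ^ 32 = 40

40


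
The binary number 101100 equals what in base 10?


101100 in decimal = 44

44


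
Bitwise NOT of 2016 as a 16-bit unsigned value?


~0b11111100000 = 0b1111100000011111 = 63519 (16-bit unsigned)

63519


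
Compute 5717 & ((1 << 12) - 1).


5717 & 4095 = 1621

1621


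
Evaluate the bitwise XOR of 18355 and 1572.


0b100011110110011 ^ 0b11000100100 = 0b100000110010111 = 16791

16791


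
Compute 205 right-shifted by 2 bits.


0b11001101 >> 2 = 0b110011 = 51

51


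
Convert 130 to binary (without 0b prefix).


130 = 10000010 in binary

10000010


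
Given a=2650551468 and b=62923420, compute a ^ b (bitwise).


2650551468 ^ 62923420 = 2654737968

2654737968


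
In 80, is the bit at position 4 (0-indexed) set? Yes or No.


0b1010000, bit 4 = 1. Yes

Yes


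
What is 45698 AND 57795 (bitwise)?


0b1011001010000010 & 0b1110000111000011 = 0b1010000010000010 = 41090

41090


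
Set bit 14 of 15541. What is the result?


15541 | (1 << 14) = 15541 | 16384 = 31925

31925


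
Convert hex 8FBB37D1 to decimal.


8FBB37D1 hex = 2411411409 decimal

2411411409


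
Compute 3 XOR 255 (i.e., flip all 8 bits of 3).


3 ^ 255 = 252

252


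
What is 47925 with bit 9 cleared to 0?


47925 & ~(1 << 9) = 47413

47413


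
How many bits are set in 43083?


0b1010100001001011 has 7 set bits

7


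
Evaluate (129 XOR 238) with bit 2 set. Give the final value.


Step 1: 129 ^ 238 = 111
Step 2: 111 | (1 << 2) = 111 | 4 = 111

111


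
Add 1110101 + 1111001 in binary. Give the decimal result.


1110101 + 1111001 = 11101110 = 238

238


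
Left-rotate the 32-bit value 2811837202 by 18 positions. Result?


Rotate 0b10100111100110010011101100010010 left by 18 (32-bit) = 0b11101100010010101001111001100100 = 3964313188

3964313188


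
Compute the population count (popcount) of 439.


0b110110111 has 7 set bits

7


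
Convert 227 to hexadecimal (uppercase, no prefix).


227 = E3 hex

E3


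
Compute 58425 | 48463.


0b1110010000111001 | 0b1011110101001111 = 0b1111110101111111 = 64895

64895


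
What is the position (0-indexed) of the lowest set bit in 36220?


0b1000110101111100. Lowest set bit at position 2

2


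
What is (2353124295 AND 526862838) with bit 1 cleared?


Step 1: 2353124295 & 526862838 = 205603270
Step 2: 205603270 & ~(1 << 1) = 205603268

205603268


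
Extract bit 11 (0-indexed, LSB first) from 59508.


0b1110100001110100, position 11 = 1

1


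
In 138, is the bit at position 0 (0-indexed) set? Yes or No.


0b10001010, bit 0 = 0. No

No


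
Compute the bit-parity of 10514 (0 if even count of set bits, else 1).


0b10100100010010 has 5 ones => parity 1

1


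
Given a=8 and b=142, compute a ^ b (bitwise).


8 ^ 142 = 134

134


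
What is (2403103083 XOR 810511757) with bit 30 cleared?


Step 1: 2403103083 ^ 810511757 = 3211992294
Step 2: 3211992294 & ~(1 << 30) = 3211992294

3211992294


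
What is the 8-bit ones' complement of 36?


36 ^ 255 = 219

219


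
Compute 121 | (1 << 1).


121 | (1 << 1) = 121 | 2 = 123

123


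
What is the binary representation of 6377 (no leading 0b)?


6377 = 1100011101001 in binary

1100011101001
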